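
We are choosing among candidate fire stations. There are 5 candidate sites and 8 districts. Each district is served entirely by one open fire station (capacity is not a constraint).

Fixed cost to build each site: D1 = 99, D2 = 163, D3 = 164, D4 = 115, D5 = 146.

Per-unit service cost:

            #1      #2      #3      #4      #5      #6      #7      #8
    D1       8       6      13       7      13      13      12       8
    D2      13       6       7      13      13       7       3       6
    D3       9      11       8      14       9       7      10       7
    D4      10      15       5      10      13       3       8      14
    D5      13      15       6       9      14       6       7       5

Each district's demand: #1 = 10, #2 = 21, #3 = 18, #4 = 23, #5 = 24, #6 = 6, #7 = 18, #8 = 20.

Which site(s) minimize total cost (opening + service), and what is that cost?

For any fixed open set, each district goes to its cheapest open site; total = fixed + service.
{D1, D2}: #1→D1 8·10=80, #2→D1 6·21=126, #3→D2 7·18=126, #4→D1 7·23=161, #5→D1 13·24=312, #6→D2 7·6=42, #7→D2 3·18=54, #8→D2 6·20=120. Service 1021; fixed 262; total 1283.
{D1, D5}: service 1049 + fixed 245 = 1294
{D1, D4}: service 1091 + fixed 214 = 1305
{D1, D2, D3, D4, D5}: #1→D1 8·10=80, #2→D1 6·21=126, #3→D4 5·18=90, #4→D1 7·23=161, #5→D3 9·24=216, #6→D4 3·6=18, #7→D2 3·18=54, #8→D5 5·20=100. Service 845; fixed 687; total 1532.
No other subset beats 1283.

Open D1 and D2; minimum total cost 1283.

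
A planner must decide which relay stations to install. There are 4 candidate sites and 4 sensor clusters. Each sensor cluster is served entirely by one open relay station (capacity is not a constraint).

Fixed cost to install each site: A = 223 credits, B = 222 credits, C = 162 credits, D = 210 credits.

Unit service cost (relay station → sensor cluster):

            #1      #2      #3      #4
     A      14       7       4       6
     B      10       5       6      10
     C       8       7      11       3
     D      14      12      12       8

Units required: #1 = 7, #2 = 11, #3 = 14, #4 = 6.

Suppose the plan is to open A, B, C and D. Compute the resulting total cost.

Each sensor cluster is assigned to its cheapest site among the open ones.
{A, B, C, D}: #1→C 8·7=56, #2→B 5·11=55, #3→A 4·14=56, #4→C 3·6=18. Service 185; fixed 817; total 1002.

Total cost: 1002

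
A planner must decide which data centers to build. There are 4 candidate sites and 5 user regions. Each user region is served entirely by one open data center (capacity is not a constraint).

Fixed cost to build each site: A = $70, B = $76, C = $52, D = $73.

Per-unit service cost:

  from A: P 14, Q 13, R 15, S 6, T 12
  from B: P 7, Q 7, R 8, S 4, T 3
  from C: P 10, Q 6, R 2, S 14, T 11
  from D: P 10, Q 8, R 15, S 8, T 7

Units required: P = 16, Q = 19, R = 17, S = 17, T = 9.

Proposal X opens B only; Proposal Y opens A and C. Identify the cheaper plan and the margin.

Proposal X: {B}: P→B 7·16=112, Q→B 7·19=133, R→B 8·17=136, S→B 4·17=68, T→B 3·9=27. Service 476; fixed 76; total 552.
Proposal Y: {A, C}: P→C 10·16=160, Q→C 6·19=114, R→C 2·17=34, S→A 6·17=102, T→C 11·9=99. Service 509; fixed 122; total 631.
Difference: |552 − 631| = 79.

Proposal X is cheaper by 79.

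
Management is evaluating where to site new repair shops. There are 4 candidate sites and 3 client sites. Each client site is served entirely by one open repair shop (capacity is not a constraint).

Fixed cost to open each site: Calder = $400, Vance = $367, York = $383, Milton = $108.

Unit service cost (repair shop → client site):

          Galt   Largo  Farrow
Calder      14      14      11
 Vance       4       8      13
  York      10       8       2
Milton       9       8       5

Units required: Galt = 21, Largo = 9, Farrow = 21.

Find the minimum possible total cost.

For any fixed open set, each client site goes to its cheapest open site; total = fixed + service.
{Milton}: Galt→Milton 9·21=189, Largo→Milton 8·9=72, Farrow→Milton 5·21=105. Service 366; fixed 108; total 474.
{York}: service 324 + fixed 383 = 707
{Vance, Milton}: Galt→Vance 4·21=84, Largo→Vance 8·9=72, Farrow→Milton 5·21=105. Service 261; fixed 475; total 736.
{Calder, Vance, York, Milton}: Galt→Vance 4·21=84, Largo→Vance 8·9=72, Farrow→York 2·21=42. Service 198; fixed 1258; total 1456.
No other subset beats 474.

Minimum total cost: 474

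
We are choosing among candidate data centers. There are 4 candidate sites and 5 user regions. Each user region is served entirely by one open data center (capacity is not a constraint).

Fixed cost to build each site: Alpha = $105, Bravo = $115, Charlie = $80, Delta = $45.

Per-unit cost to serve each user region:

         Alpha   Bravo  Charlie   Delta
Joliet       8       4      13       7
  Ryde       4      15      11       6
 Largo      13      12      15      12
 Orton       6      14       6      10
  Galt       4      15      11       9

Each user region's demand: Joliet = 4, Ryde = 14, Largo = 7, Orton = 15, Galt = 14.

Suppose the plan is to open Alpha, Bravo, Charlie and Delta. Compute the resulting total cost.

Each user region is assigned to its cheapest site among the open ones.
{Alpha, Bravo, Charlie, Delta}: Joliet→Bravo 4·4=16, Ryde→Alpha 4·14=56, Largo→Bravo 12·7=84, Orton→Alpha 6·15=90, Galt→Alpha 4·14=56. Service 302; fixed 345; total 647.

Total cost: 647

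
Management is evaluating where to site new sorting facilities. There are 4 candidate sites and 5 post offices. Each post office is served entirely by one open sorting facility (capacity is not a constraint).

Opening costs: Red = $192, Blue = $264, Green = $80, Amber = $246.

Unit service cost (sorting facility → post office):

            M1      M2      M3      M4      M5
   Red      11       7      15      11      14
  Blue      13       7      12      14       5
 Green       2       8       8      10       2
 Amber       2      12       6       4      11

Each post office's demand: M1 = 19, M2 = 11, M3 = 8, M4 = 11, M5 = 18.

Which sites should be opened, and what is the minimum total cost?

For any fixed open set, each post office goes to its cheapest open site; total = fixed + service.
{Green}: M1→Green 2·19=38, M2→Green 8·11=88, M3→Green 8·8=64, M4→Green 10·11=110, M5→Green 2·18=36. Service 336; fixed 80; total 416.
{Green, Amber}: service 254 + fixed 326 = 580
{Red, Green}: service 325 + fixed 272 = 597
{Red, Blue, Green, Amber}: service 243 + fixed 782 = 1025
No other subset beats 416.

Open Green only; minimum total cost 416.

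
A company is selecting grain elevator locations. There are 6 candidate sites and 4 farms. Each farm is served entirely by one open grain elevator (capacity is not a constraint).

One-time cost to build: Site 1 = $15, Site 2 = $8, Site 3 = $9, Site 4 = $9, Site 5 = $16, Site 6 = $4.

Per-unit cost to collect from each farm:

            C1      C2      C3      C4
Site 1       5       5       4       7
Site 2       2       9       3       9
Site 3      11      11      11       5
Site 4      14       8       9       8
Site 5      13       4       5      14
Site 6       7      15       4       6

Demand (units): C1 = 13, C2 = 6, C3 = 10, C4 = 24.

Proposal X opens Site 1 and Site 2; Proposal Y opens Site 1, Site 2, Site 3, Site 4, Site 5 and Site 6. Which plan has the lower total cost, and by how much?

Proposal Y is cheaper by 16.

Proposal X: {Site 1, Site 2}: C1→Site 2 2·13=26, C2→Site 1 5·6=30, C3→Site 2 3·10=30, C4→Site 1 7·24=168. Service 254; fixed 23; total 277.
Proposal Y: {Site 1, Site 2, Site 3, Site 4, Site 5, Site 6}: C1→Site 2 2·13=26, C2→Site 5 4·6=24, C3→Site 2 3·10=30, C4→Site 3 5·24=120. Service 200; fixed 61; total 261.
Difference: |277 − 261| = 16.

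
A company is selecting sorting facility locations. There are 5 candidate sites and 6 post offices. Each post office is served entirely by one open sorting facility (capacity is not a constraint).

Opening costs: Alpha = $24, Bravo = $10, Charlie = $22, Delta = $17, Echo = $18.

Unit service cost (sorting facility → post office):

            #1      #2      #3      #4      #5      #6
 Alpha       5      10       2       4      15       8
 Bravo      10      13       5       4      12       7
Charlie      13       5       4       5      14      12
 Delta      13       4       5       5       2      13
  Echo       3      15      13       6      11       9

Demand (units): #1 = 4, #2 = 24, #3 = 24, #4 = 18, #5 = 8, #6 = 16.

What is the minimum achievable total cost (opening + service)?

For any fixed open set, each post office goes to its cheapest open site; total = fixed + service.
{Alpha, Bravo, Delta}: #1→Alpha 5·4=20, #2→Delta 4·24=96, #3→Alpha 2·24=48, #4→Alpha 4·18=72, #5→Delta 2·8=16, #6→Bravo 7·16=112. Service 364; fixed 51; total 415.
{Alpha, Delta}: #1→Alpha 5·4=20, #2→Delta 4·24=96, #3→Alpha 2·24=48, #4→Alpha 4·18=72, #5→Delta 2·8=16, #6→Alpha 8·16=128. Service 380; fixed 41; total 421.
{Alpha, Bravo, Delta, Echo}: service 356 + fixed 69 = 425
{Alpha, Bravo, Charlie, Delta, Echo}: #1→Echo 3·4=12, #2→Delta 4·24=96, #3→Alpha 2·24=48, #4→Alpha 4·18=72, #5→Delta 2·8=16, #6→Bravo 7·16=112. Service 356; fixed 91; total 447.
No other subset beats 415.

Minimum total cost: 415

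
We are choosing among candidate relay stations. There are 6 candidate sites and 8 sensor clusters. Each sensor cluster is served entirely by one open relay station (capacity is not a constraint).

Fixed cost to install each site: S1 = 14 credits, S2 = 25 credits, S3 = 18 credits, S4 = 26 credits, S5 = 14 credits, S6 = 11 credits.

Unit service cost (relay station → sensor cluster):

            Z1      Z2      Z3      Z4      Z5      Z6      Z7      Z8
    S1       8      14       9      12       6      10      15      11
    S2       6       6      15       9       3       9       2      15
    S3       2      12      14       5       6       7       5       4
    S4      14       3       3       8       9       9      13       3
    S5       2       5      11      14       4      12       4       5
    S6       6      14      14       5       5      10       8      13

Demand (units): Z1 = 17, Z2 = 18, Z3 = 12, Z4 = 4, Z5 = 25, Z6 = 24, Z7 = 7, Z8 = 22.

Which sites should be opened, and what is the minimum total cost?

For any fixed open set, each sensor cluster goes to its cheapest open site; total = fixed + service.
{S2, S3, S4}: Z1→S3 2·17=34, Z2→S4 3·18=54, Z3→S4 3·12=36, Z4→S3 5·4=20, Z5→S2 3·25=75, Z6→S3 7·24=168, Z7→S2 2·7=14, Z8→S4 3·22=66. Service 467; fixed 69; total 536.
{S2, S3, S4, S6}: service 467 + fixed 80 = 547
{S1, S2, S3, S4}: service 467 + fixed 83 = 550
{S1, S2, S3, S4, S5, S6}: service 467 + fixed 108 = 575
No other subset beats 536.

Open S2, S3 and S4; minimum total cost 536.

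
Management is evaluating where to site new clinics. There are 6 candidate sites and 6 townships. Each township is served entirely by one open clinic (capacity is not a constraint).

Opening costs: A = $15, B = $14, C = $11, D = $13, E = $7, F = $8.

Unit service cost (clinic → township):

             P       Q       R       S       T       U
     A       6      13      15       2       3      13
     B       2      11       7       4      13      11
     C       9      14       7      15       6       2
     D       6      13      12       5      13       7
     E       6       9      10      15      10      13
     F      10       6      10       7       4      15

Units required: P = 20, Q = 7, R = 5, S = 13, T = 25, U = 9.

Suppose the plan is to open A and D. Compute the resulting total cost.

Each township is assigned to its cheapest site among the open ones.
{A, D}: P→A 6·20=120, Q→A 13·7=91, R→D 12·5=60, S→A 2·13=26, T→A 3·25=75, U→D 7·9=63. Service 435; fixed 28; total 463.

Total cost: 463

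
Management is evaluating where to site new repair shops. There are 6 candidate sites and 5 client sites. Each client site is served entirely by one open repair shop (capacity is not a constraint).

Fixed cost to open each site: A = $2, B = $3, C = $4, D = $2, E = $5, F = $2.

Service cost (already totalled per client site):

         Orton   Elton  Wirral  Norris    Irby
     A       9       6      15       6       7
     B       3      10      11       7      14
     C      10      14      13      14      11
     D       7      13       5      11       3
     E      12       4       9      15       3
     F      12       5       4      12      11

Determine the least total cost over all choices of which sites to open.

For any fixed open set, each client site goes to its cheapest open site; total = fixed + service.
{B, D, F}: Orton→B 3, Elton→F 5, Wirral→F 4, Norris→B 7, Irby→D 3. Service 22; fixed 7; total 29.
{A, B, D}: service 23 + fixed 7 = 30
{A, B, D, F}: Orton→B 3, Elton→F 5, Wirral→F 4, Norris→A 6, Irby→D 3. Service 21; fixed 9; total 30.
{A, B, C, D, E, F}: service 20 + fixed 18 = 38
No other subset beats 29.

Minimum total cost: 29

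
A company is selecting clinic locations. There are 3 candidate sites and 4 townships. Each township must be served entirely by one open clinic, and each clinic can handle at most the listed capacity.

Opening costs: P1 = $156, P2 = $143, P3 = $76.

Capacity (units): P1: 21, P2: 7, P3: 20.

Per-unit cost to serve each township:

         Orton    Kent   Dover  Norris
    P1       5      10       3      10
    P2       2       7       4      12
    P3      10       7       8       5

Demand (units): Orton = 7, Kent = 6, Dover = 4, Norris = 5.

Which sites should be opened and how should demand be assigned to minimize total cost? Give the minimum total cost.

Minimum total cost: 332

Open {P2, P3}: Orton→P2 2·7=14, Kent→P3 7·6=42, Dover→P3 8·4=32, Norris→P3 5·5=25.
Loads: P2 carries 7/7, P3 carries 15/20. Service 113; fixed 219; total 332.
Next best feasible plan costs 346.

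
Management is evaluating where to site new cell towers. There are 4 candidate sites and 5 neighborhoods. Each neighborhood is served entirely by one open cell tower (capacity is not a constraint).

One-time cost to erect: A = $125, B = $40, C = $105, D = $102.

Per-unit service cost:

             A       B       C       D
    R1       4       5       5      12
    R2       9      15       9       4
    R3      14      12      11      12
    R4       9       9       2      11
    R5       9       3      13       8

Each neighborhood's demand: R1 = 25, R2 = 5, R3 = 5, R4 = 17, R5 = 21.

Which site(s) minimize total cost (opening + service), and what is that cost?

For any fixed open set, each neighborhood goes to its cheapest open site; total = fixed + service.
{B, C}: R1→B 5·25=125, R2→C 9·5=45, R3→C 11·5=55, R4→C 2·17=34, R5→B 3·21=63. Service 322; fixed 145; total 467.
{B}: service 476 + fixed 40 = 516
{B, C, D}: service 297 + fixed 247 = 544
{A, B, C, D}: R1→A 4·25=100, R2→D 4·5=20, R3→C 11·5=55, R4→C 2·17=34, R5→B 3·21=63. Service 272; fixed 372; total 644.
(All 15 nonempty subsets were checked; B and C is lowest.)

Open B and C; minimum total cost 467.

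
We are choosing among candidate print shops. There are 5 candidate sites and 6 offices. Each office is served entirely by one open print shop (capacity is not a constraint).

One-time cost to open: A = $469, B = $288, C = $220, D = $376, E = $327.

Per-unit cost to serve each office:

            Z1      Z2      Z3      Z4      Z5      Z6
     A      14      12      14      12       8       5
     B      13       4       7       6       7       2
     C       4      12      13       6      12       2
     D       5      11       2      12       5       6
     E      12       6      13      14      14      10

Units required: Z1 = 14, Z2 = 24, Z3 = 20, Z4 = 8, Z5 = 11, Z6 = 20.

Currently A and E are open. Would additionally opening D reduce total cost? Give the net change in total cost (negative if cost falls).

Current service cost with {A, E}: 856.
Adding D: each office re-picks its cheapest; new service cost 505, saving 351.
Extra fixed cost: 376. Net change = 376 − 351 = 25.
(Totals: 1652 → 1677.)

No — net change +25 (cost rises by 25).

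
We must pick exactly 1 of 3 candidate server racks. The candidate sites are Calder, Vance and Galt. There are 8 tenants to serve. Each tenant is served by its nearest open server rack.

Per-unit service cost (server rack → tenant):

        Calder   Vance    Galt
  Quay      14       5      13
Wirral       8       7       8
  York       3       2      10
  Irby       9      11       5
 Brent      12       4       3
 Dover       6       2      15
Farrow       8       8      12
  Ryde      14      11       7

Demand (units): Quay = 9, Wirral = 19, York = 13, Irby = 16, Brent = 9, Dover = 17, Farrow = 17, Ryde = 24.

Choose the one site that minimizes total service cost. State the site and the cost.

Choose Vance only; total service cost 850.

With exactly 1 open, each tenant uses its cheapest among the chosen.
{Vance}: Quay→Vance 5·9=45, Wirral→Vance 7·19=133, York→Vance 2·13=26, Irby→Vance 11·16=176, Brent→Vance 4·9=36, Dover→Vance 2·17=34, Farrow→Vance 8·17=136, Ryde→Vance 11·24=264. Service cost 850.
{Galt}: service cost 1133
{Calder}: service cost 1143
Among all 3 size-1 choices, {Vance} is lowest.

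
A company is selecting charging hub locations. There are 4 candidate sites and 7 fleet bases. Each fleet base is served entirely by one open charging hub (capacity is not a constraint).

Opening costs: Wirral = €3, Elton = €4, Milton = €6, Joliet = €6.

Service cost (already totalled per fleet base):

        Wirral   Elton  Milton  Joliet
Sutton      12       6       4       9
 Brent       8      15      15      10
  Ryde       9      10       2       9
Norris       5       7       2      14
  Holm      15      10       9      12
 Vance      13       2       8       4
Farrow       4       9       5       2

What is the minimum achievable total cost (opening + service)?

Minimum total cost: 44

For any fixed open set, each fleet base goes to its cheapest open site; total = fixed + service.
{Wirral, Elton, Milton}: Sutton→Milton 4, Brent→Wirral 8, Ryde→Milton 2, Norris→Milton 2, Holm→Milton 9, Vance→Elton 2, Farrow→Wirral 4. Service 31; fixed 13; total 44.
{Milton, Joliet}: service 33 + fixed 12 = 45
{Wirral, Milton}: Sutton→Milton 4, Brent→Wirral 8, Ryde→Milton 2, Norris→Milton 2, Holm→Milton 9, Vance→Milton 8, Farrow→Wirral 4. Service 37; fixed 9; total 46.
{Wirral, Elton, Milton, Joliet}: service 29 + fixed 19 = 48
No other subset beats 44.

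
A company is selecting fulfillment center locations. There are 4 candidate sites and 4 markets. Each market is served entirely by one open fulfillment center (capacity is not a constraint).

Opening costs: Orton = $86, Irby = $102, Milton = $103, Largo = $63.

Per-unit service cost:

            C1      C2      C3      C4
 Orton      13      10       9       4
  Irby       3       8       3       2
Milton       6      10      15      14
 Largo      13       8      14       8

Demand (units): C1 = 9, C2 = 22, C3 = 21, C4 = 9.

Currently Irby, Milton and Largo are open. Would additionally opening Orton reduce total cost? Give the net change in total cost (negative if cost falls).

Current service cost with {Irby, Milton, Largo}: 284.
Adding Orton: each market re-picks its cheapest; new service cost 284, saving 0.
Extra fixed cost: 86. Net change = 86 − 0 = 86.
(Totals: 552 → 638.)

No — net change +86 (cost rises by 86).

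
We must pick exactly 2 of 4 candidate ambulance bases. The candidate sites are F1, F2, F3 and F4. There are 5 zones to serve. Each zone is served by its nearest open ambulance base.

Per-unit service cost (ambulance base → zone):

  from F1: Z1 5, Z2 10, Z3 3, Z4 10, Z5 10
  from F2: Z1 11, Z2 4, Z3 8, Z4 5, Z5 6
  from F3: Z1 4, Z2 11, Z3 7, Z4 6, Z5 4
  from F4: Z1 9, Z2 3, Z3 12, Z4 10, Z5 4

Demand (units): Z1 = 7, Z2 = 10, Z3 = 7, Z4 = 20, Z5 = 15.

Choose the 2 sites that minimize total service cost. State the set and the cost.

With exactly 2 open, each zone uses its cheapest among the chosen.
{F2, F3}: Z1→F3 4·7=28, Z2→F2 4·10=40, Z3→F3 7·7=49, Z4→F2 5·20=100, Z5→F3 4·15=60. Service cost 277.
{F1, F2}: service cost 286
{F3, F4}: service cost 287
Among all 6 size-2 choices, {F2, F3} is lowest.

Choose F2 and F3; total service cost 277.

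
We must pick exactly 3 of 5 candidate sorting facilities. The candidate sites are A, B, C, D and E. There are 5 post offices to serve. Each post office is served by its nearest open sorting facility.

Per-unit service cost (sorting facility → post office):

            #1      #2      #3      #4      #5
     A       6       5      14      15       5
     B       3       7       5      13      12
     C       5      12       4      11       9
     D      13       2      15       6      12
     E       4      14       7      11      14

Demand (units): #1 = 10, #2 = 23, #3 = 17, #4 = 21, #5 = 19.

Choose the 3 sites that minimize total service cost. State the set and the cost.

With exactly 3 open, each post office uses its cheapest among the chosen.
{A, B, D}: #1→B 3·10=30, #2→D 2·23=46, #3→B 5·17=85, #4→D 6·21=126, #5→A 5·19=95. Service cost 382.
{A, C, D}: service cost 385
{A, D, E}: service cost 426
Among all 10 size-3 choices, {A, B, D} is lowest.

Choose A, B and D; total service cost 382.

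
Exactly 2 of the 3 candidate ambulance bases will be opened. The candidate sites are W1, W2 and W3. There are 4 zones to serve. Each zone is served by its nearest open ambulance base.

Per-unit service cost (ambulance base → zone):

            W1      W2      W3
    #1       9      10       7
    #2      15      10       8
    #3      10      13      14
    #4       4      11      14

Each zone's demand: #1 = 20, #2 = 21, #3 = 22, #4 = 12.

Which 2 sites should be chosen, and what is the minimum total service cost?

Choose W1 and W3; total service cost 576.

With exactly 2 open, each zone uses its cheapest among the chosen.
{W1, W3}: #1→W3 7·20=140, #2→W3 8·21=168, #3→W1 10·22=220, #4→W1 4·12=48. Service cost 576.
{W1, W2}: service cost 658
{W2, W3}: service cost 726
Among all 3 size-2 choices, {W1, W3} is lowest.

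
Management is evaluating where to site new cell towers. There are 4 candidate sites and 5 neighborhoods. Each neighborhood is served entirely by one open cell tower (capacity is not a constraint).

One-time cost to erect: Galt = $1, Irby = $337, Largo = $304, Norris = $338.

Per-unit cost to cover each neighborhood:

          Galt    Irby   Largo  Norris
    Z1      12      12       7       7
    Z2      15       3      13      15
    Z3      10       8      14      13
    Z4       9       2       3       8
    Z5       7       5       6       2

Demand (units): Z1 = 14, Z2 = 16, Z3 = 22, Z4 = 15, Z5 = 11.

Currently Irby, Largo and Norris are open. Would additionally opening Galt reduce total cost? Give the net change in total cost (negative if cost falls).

No — net change +1 (cost rises by 1).

Current service cost with {Irby, Largo, Norris}: 374.
Adding Galt: each neighborhood re-picks its cheapest; new service cost 374, saving 0.
Extra fixed cost: 1. Net change = 1 − 0 = 1.
(Totals: 1353 → 1354.)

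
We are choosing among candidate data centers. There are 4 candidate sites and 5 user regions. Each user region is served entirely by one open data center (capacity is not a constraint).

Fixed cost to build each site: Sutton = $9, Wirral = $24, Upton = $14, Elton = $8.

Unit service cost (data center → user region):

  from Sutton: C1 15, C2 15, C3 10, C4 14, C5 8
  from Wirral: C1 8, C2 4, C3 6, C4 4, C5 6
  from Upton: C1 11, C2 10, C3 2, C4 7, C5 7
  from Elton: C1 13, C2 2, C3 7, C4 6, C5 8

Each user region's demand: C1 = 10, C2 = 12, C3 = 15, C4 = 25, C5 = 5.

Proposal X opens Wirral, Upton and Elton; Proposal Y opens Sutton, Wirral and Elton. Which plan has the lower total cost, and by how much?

Proposal X: {Wirral, Upton, Elton}: C1→Wirral 8·10=80, C2→Elton 2·12=24, C3→Upton 2·15=30, C4→Wirral 4·25=100, C5→Wirral 6·5=30. Service 264; fixed 46; total 310.
Proposal Y: {Sutton, Wirral, Elton}: C1→Wirral 8·10=80, C2→Elton 2·12=24, C3→Wirral 6·15=90, C4→Wirral 4·25=100, C5→Wirral 6·5=30. Service 324; fixed 41; total 365.
Difference: |310 − 365| = 55.

Proposal X is cheaper by 55.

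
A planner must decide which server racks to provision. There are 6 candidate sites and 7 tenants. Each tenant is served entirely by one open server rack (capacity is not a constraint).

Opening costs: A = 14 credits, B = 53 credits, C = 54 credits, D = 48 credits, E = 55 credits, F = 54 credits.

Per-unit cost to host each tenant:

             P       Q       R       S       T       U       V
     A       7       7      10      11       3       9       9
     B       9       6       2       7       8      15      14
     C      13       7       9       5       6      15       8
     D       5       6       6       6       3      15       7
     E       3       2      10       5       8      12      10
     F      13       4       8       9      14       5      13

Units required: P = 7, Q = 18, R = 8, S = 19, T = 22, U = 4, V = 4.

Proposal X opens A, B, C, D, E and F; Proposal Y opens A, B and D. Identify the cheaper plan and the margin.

Proposal X: {A, B, C, D, E, F}: P→E 3·7=21, Q→E 2·18=36, R→B 2·8=16, S→C 5·19=95, T→A 3·22=66, U→F 5·4=20, V→D 7·4=28. Service 282; fixed 278; total 560.
Proposal Y: {A, B, D}: P→D 5·7=35, Q→B 6·18=108, R→B 2·8=16, S→D 6·19=114, T→A 3·22=66, U→A 9·4=36, V→D 7·4=28. Service 403; fixed 115; total 518.
Difference: |560 − 518| = 42.

Proposal Y is cheaper by 42.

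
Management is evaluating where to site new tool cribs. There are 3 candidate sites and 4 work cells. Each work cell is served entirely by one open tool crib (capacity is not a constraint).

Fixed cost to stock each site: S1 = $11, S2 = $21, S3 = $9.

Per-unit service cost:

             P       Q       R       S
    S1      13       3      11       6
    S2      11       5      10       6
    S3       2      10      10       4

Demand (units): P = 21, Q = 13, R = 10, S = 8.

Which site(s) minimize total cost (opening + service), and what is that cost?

Open S1 and S3; minimum total cost 233.

For any fixed open set, each work cell goes to its cheapest open site; total = fixed + service.
{S1, S3}: P→S3 2·21=42, Q→S1 3·13=39, R→S3 10·10=100, S→S3 4·8=32. Service 213; fixed 20; total 233.
{S1, S2, S3}: P→S3 2·21=42, Q→S1 3·13=39, R→S2 10·10=100, S→S3 4·8=32. Service 213; fixed 41; total 254.
{S2, S3}: service 239 + fixed 30 = 269
{S3}: service 304 + fixed 9 = 313
No other subset beats 233.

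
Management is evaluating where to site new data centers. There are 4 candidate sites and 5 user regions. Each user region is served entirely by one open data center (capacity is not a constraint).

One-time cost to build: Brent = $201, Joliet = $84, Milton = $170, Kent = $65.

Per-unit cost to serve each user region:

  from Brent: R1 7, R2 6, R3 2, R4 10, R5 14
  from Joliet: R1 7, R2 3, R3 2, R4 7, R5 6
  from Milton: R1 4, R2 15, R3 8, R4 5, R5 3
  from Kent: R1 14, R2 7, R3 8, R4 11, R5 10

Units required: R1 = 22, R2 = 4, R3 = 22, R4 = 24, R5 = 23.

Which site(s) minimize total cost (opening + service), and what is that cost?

For any fixed open set, each user region goes to its cheapest open site; total = fixed + service.
{Joliet, Milton}: R1→Milton 4·22=88, R2→Joliet 3·4=12, R3→Joliet 2·22=44, R4→Milton 5·24=120, R5→Milton 3·23=69. Service 333; fixed 254; total 587.
{Joliet}: service 516 + fixed 84 = 600
{Joliet, Milton, Kent}: R1→Milton 4·22=88, R2→Joliet 3·4=12, R3→Joliet 2·22=44, R4→Milton 5·24=120, R5→Milton 3·23=69. Service 333; fixed 319; total 652.
{Brent, Joliet, Milton, Kent}: R1→Milton 4·22=88, R2→Joliet 3·4=12, R3→Brent 2·22=44, R4→Milton 5·24=120, R5→Milton 3·23=69. Service 333; fixed 520; total 853.
No other subset beats 587.

Open Joliet and Milton; minimum total cost 587.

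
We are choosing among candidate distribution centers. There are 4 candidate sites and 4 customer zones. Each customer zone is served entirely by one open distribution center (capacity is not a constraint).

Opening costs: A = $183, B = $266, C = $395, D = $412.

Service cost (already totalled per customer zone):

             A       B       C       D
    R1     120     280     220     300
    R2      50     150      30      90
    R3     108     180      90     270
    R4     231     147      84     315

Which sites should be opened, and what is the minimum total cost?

Open A only; minimum total cost 692.

For any fixed open set, each customer zone goes to its cheapest open site; total = fixed + service.
{A}: R1→A 120, R2→A 50, R3→A 108, R4→A 231. Service 509; fixed 183; total 692.
{C}: service 424 + fixed 395 = 819
{A, B}: service 425 + fixed 449 = 874
{A, B, C, D}: service 324 + fixed 1256 = 1580
No other subset beats 692.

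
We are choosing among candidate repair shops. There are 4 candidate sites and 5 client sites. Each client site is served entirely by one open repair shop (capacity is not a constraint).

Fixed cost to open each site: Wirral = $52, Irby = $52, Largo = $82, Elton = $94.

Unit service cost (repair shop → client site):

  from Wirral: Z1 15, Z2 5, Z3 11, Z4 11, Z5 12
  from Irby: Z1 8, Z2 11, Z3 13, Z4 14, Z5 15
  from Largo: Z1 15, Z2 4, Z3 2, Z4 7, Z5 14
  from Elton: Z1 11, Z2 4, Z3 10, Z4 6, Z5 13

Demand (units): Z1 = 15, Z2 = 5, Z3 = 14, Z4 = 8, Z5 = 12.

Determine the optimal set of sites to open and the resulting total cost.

Open Irby and Largo; minimum total cost 526.

For any fixed open set, each client site goes to its cheapest open site; total = fixed + service.
{Irby, Largo}: Z1→Irby 8·15=120, Z2→Largo 4·5=20, Z3→Largo 2·14=28, Z4→Largo 7·8=56, Z5→Largo 14·12=168. Service 392; fixed 134; total 526.
{Wirral, Irby, Largo}: Z1→Irby 8·15=120, Z2→Largo 4·5=20, Z3→Largo 2·14=28, Z4→Largo 7·8=56, Z5→Wirral 12·12=144. Service 368; fixed 186; total 554.
{Largo}: service 497 + fixed 82 = 579
{Wirral, Irby, Largo, Elton}: service 360 + fixed 280 = 640
(All 15 nonempty subsets were checked; Irby and Largo is lowest.)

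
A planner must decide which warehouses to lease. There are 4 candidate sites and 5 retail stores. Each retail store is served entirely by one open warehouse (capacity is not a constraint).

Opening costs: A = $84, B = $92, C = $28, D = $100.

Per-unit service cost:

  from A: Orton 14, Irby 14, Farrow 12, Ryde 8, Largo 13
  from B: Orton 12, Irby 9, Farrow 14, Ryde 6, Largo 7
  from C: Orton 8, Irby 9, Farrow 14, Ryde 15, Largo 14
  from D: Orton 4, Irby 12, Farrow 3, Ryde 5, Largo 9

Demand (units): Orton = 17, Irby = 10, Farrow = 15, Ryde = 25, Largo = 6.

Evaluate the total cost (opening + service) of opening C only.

Each retail store is assigned to its cheapest site among the open ones.
{C}: Orton→C 8·17=136, Irby→C 9·10=90, Farrow→C 14·15=210, Ryde→C 15·25=375, Largo→C 14·6=84. Service 895; fixed 28; total 923.

Total cost: 923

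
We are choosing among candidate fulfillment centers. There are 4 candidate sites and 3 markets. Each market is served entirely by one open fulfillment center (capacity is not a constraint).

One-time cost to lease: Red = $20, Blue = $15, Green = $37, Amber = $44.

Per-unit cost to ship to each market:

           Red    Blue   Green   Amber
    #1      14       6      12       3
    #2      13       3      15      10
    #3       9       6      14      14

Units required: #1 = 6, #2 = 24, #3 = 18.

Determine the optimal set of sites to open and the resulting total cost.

For any fixed open set, each market goes to its cheapest open site; total = fixed + service.
{Blue}: #1→Blue 6·6=36, #2→Blue 3·24=72, #3→Blue 6·18=108. Service 216; fixed 15; total 231.
{Red, Blue}: #1→Blue 6·6=36, #2→Blue 3·24=72, #3→Blue 6·18=108. Service 216; fixed 35; total 251.
{Blue, Amber}: service 198 + fixed 59 = 257
{Red, Blue, Green, Amber}: #1→Amber 3·6=18, #2→Blue 3·24=72, #3→Blue 6·18=108. Service 198; fixed 116; total 314.
No other subset beats 231.

Open Blue only; minimum total cost 231.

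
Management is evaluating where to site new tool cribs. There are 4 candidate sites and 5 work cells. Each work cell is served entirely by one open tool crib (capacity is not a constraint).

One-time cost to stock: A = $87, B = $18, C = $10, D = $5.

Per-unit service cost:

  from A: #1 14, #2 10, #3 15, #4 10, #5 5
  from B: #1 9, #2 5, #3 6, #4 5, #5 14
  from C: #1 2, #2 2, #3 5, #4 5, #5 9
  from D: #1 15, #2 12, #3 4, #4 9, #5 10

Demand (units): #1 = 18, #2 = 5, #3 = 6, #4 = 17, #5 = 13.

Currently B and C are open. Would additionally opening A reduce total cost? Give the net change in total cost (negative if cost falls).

No — net change +35 (cost rises by 35).

Current service cost with {B, C}: 278.
Adding A: each work cell re-picks its cheapest; new service cost 226, saving 52.
Extra fixed cost: 87. Net change = 87 − 52 = 35.
(Totals: 306 → 341.)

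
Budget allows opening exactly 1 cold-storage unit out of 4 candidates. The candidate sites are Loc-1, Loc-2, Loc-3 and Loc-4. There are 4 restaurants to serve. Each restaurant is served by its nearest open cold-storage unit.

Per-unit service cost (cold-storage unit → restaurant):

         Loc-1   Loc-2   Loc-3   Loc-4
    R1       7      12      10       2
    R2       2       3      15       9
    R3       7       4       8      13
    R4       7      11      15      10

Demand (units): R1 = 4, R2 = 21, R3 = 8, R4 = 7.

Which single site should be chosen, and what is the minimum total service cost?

With exactly 1 open, each restaurant uses its cheapest among the chosen.
{Loc-1}: R1→Loc-1 7·4=28, R2→Loc-1 2·21=42, R3→Loc-1 7·8=56, R4→Loc-1 7·7=49. Service cost 175.
{Loc-2}: service cost 220
{Loc-4}: service cost 371
Among all 4 size-1 choices, {Loc-1} is lowest.

Choose Loc-1 only; total service cost 175.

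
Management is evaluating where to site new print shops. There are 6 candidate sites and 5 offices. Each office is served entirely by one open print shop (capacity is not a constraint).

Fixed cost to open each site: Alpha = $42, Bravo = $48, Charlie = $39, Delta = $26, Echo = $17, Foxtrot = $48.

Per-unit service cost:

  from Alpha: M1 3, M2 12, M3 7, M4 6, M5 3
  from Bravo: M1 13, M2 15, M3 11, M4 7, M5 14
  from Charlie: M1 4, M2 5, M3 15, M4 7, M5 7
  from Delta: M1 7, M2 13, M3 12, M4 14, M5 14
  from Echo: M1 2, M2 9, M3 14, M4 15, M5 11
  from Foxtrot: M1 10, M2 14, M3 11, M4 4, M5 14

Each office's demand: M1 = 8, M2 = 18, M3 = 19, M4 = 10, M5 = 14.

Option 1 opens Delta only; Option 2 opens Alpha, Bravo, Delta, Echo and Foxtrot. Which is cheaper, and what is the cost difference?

Option 1: {Delta}: M1→Delta 7·8=56, M2→Delta 13·18=234, M3→Delta 12·19=228, M4→Delta 14·10=140, M5→Delta 14·14=196. Service 854; fixed 26; total 880.
Option 2: {Alpha, Bravo, Delta, Echo, Foxtrot}: M1→Echo 2·8=16, M2→Echo 9·18=162, M3→Alpha 7·19=133, M4→Foxtrot 4·10=40, M5→Alpha 3·14=42. Service 393; fixed 181; total 574.
Difference: |880 − 574| = 306.

Option 2 is cheaper by 306.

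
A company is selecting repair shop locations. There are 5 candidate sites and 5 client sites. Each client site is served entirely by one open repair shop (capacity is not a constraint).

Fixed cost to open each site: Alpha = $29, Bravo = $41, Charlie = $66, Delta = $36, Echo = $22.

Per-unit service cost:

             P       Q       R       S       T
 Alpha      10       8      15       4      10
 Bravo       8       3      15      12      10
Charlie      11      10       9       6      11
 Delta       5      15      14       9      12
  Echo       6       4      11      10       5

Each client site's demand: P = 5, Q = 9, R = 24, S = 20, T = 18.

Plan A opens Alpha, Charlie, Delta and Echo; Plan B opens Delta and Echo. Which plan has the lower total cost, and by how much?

Plan A is cheaper by 53.

Plan A: {Alpha, Charlie, Delta, Echo}: P→Delta 5·5=25, Q→Echo 4·9=36, R→Charlie 9·24=216, S→Alpha 4·20=80, T→Echo 5·18=90. Service 447; fixed 153; total 600.
Plan B: {Delta, Echo}: P→Delta 5·5=25, Q→Echo 4·9=36, R→Echo 11·24=264, S→Delta 9·20=180, T→Echo 5·18=90. Service 595; fixed 58; total 653.
Difference: |600 − 653| = 53.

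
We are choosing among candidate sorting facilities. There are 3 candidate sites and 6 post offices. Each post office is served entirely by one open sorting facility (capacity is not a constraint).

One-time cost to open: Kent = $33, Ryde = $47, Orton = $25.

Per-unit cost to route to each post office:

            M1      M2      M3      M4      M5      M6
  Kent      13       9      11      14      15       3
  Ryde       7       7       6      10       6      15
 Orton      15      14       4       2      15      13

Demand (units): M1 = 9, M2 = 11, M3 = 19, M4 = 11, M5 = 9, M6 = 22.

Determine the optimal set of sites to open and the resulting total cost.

Open Kent, Ryde and Orton; minimum total cost 463.

For any fixed open set, each post office goes to its cheapest open site; total = fixed + service.
{Kent, Ryde, Orton}: M1→Ryde 7·9=63, M2→Ryde 7·11=77, M3→Orton 4·19=76, M4→Orton 2·11=22, M5→Ryde 6·9=54, M6→Kent 3·22=66. Service 358; fixed 105; total 463.
{Kent, Ryde}: M1→Ryde 7·9=63, M2→Ryde 7·11=77, M3→Ryde 6·19=114, M4→Ryde 10·11=110, M5→Ryde 6·9=54, M6→Kent 3·22=66. Service 484; fixed 80; total 564.
{Kent, Orton}: M1→Kent 13·9=117, M2→Kent 9·11=99, M3→Orton 4·19=76, M4→Orton 2·11=22, M5→Kent 15·9=135, M6→Kent 3·22=66. Service 515; fixed 58; total 573.
{Orton}: M1→Orton 15·9=135, M2→Orton 14·11=154, M3→Orton 4·19=76, M4→Orton 2·11=22, M5→Orton 15·9=135, M6→Orton 13·22=286. Service 808; fixed 25; total 833.
No other subset beats 463.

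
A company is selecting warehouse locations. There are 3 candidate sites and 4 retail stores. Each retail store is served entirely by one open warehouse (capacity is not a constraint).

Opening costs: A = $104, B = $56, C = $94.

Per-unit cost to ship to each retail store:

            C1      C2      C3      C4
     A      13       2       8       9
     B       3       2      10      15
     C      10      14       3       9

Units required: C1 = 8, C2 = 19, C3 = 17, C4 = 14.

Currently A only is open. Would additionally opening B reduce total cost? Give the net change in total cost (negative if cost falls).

Yes — net change −24 (cost falls by 24).

Current service cost with {A}: 404.
Adding B: each retail store re-picks its cheapest; new service cost 324, saving 80.
Extra fixed cost: 56. Net change = 56 − 80 = -24.
(Totals: 508 → 484.)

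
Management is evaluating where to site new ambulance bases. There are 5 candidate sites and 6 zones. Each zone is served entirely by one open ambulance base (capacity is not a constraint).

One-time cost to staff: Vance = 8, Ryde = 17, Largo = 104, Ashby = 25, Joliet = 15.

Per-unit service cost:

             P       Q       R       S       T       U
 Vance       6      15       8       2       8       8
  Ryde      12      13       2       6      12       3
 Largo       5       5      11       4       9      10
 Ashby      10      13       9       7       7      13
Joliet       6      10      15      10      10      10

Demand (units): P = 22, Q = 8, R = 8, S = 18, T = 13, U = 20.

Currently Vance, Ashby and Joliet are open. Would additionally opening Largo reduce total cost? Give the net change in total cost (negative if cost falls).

Current service cost with {Vance, Ashby, Joliet}: 563.
Adding Largo: each zone re-picks its cheapest; new service cost 501, saving 62.
Extra fixed cost: 104. Net change = 104 − 62 = 42.
(Totals: 611 → 653.)

No — net change +42 (cost rises by 42).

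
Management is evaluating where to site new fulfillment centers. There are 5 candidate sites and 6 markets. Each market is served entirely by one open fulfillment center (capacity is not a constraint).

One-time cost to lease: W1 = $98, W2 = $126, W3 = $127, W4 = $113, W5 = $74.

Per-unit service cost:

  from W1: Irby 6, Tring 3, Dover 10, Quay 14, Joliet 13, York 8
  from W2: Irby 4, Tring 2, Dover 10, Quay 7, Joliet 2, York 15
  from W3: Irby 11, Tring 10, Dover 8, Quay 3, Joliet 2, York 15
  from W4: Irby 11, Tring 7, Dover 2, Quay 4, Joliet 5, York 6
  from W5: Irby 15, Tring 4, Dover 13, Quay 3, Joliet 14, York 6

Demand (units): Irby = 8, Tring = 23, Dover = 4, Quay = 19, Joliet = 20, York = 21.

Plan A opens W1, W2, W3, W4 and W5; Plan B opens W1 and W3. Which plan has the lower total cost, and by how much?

Plan A: {W1, W2, W3, W4, W5}: Irby→W2 4·8=32, Tring→W2 2·23=46, Dover→W4 2·4=8, Quay→W3 3·19=57, Joliet→W2 2·20=40, York→W4 6·21=126. Service 309; fixed 538; total 847.
Plan B: {W1, W3}: Irby→W1 6·8=48, Tring→W1 3·23=69, Dover→W3 8·4=32, Quay→W3 3·19=57, Joliet→W3 2·20=40, York→W1 8·21=168. Service 414; fixed 225; total 639.
Difference: |847 − 639| = 208.

Plan B is cheaper by 208.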